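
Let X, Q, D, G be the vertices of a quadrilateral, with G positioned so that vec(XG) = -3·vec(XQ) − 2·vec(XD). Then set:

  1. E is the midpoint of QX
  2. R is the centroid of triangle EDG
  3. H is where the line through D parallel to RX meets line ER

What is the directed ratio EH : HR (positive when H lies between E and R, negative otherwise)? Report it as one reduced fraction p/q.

Set X = (0, 0), Q = (1, 0), D = (0, 1), G = (-3, -2); any affine frame gives the same invariant.
1. E is the midpoint of QX ⇒ E = (1/2, 0)
2. R is the centroid of triangle EDG ⇒ R = (-5/6, -1/3)
3. H is where the line through D parallel to RX meets line ER ⇒ H = (-15/2, -2)
H = E + t·(R−E) with t = 6, so EH:HR = t:(1−t) = 6:-5

EH:HR = -6/5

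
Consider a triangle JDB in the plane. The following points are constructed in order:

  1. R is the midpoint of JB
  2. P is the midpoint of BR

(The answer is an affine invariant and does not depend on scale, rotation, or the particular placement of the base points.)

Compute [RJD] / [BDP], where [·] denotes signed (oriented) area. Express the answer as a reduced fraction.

[RJD]:[BDP] = -2

Work in coordinates with J = (0, 0), D = (1, 0), B = (0, 1).
1. R is the midpoint of JB ⇒ R = (0, 1/2)
2. P is the midpoint of BR ⇒ P = (0, 3/4)
2·[RJD] = 1/2, 2·[BDP] = -1/4
[RJD]:[BDP] = 1/2:-1/4 = -2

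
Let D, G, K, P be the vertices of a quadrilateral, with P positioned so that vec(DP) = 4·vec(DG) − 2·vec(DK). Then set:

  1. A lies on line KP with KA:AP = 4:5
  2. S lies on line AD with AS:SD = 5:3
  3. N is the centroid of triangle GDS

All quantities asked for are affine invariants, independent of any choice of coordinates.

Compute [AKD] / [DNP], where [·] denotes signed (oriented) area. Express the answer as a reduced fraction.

[AKD]:[DNP] = -32/17

Work in coordinates with D = (0, 0), G = (1, 0), K = (0, 1), P = (4, -2).
1. A lies on line KP with KA:AP = 4:5 ⇒ A = (16/9, -1/3)
2. S lies on line AD with AS:SD = 5:3 ⇒ S = (2/3, -1/8)
3. N is the centroid of triangle GDS ⇒ N = (5/9, -1/24)
2·[AKD] = 16/9, 2·[DNP] = -17/18
[AKD]:[DNP] = 16/9:-17/18 = -32/17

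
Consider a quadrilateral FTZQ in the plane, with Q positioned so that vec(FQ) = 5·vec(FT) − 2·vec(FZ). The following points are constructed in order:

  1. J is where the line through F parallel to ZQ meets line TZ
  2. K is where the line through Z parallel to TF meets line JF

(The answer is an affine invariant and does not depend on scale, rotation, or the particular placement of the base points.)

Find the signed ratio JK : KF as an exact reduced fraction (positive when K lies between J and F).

Work in coordinates with F = (0, 0), T = (1, 0), Z = (0, 1), Q = (5, -2).
1. J is where the line through F parallel to ZQ meets line TZ ⇒ J = (5/2, -3/2)
2. K is where the line through Z parallel to TF meets line JF ⇒ K = (-5/3, 1)
K = J + t·(F−J) with t = 5/3, so JK:KF = t:(1−t) = 5/3:-2/3

JK:KF = -5/2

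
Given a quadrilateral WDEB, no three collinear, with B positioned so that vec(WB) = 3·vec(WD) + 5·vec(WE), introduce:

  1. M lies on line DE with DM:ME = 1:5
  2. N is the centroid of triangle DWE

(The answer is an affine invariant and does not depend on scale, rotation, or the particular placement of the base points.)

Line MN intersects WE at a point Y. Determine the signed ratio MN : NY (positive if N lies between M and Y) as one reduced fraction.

Assign W = (0, 0), D = (1, 0), E = (0, 1), B = (3, 5) — the answer is frame-independent, so this choice is without loss of generality.
1. M lies on line DE with DM:ME = 1:5 ⇒ M = (5/6, 1/6)
2. N is the centroid of triangle DWE ⇒ N = (1/3, 1/3)
line MN meets WE at Y = (0, 4/9)
N = M + t·(Y−M) with t = 3/5, so MN:NY = 3/5:2/5

MN:NY = 3/2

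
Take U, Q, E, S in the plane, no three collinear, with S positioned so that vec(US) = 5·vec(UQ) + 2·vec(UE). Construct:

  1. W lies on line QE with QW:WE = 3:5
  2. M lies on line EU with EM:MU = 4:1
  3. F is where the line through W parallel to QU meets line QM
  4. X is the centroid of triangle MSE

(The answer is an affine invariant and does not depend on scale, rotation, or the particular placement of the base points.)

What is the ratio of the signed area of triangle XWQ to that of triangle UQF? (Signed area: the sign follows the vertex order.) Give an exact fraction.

Set U = (0, 0), Q = (1, 0), E = (0, 1), S = (5, 2); any affine frame gives the same invariant.
1. W lies on line QE with QW:WE = 3:5 ⇒ W = (5/8, 3/8)
2. M lies on line EU with EM:MU = 4:1 ⇒ M = (0, 1/5)
3. F is where the line through W parallel to QU meets line QM ⇒ F = (-7/8, 3/8)
4. X is the centroid of triangle MSE ⇒ X = (5/3, 16/15)
2·[XWQ] = 13/20, 2·[UQF] = 3/8
[XWQ]:[UQF] = 13/20:3/8 = 26/15

[XWQ]:[UQF] = 26/15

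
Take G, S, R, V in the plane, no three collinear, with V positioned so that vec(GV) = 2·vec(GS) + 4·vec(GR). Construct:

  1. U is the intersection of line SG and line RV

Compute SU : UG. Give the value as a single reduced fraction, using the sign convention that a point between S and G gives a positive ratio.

SU:UG = -5/2

Assign G = (0, 0), S = (1, 0), R = (0, 1), V = (2, 4) — the answer is frame-independent, so this choice is without loss of generality.
1. U is the intersection of line SG and line RV ⇒ U = (-2/3, 0)
U = S + t·(G−S) with t = 5/3, so SU:UG = t:(1−t) = 5/3:-2/3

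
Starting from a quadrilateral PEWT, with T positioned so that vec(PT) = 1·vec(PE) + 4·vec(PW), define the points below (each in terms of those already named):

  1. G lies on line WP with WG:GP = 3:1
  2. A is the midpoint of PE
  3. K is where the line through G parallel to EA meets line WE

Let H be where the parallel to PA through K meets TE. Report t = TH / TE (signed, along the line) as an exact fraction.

t = 15/16

Choose coordinates P = (0, 0), E = (1, 0), W = (0, 1), T = (1, 4).
1. G lies on line WP with WG:GP = 3:1 ⇒ G = (0, 1/4)
2. A is the midpoint of PE ⇒ A = (1/2, 0)
3. K is where the line through G parallel to EA meets line WE ⇒ K = (3/4, 1/4)
through K parallel to PA: direction (1/2, 0); meets TE at H = (1, 1/4)
H = T + t·(E−T) with t = 15/16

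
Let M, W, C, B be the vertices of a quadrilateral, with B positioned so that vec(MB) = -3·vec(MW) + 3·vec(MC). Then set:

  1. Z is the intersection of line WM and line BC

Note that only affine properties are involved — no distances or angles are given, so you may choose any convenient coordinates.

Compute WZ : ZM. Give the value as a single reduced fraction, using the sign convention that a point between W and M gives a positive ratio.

Choose coordinates M = (0, 0), W = (1, 0), C = (0, 1), B = (-3, 3).
1. Z is the intersection of line WM and line BC ⇒ Z = (3/2, 0)
Z = W + t·(M−W) with t = -1/2, so WZ:ZM = t:(1−t) = -1/2:3/2

WZ:ZM = -1/3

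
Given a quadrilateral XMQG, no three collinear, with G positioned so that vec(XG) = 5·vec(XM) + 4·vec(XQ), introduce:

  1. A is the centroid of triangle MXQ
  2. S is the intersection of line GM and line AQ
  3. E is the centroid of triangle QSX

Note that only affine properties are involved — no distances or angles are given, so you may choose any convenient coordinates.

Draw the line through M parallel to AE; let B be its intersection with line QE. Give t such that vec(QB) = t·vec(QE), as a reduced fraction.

Assign X = (0, 0), M = (1, 0), Q = (0, 1), G = (5, 4) — the answer is frame-independent, so this choice is without loss of generality.
1. A is the centroid of triangle MXQ ⇒ A = (1/3, 1/3)
2. S is the intersection of line GM and line AQ ⇒ S = (2/3, -1/3)
3. E is the centroid of triangle QSX ⇒ E = (2/9, 2/9)
through M parallel to AE: direction (-1/9, -1/9); meets QE at B = (4/9, -5/9)
B = Q + t·(E−Q) with t = 2

t = 2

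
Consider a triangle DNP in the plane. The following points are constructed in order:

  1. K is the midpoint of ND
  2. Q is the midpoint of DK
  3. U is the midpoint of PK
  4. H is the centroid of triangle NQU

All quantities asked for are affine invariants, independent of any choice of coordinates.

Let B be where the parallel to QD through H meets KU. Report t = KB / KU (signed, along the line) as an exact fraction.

t = 1/3

Work in coordinates with D = (0, 0), N = (1, 0), P = (0, 1).
1. K is the midpoint of ND ⇒ K = (1/2, 0)
2. Q is the midpoint of DK ⇒ Q = (1/4, 0)
3. U is the midpoint of PK ⇒ U = (1/4, 1/2)
4. H is the centroid of triangle NQU ⇒ H = (1/2, 1/6)
through H parallel to QD: direction (-1/4, 0); meets KU at B = (5/12, 1/6)
B = K + t·(U−K) with t = 1/3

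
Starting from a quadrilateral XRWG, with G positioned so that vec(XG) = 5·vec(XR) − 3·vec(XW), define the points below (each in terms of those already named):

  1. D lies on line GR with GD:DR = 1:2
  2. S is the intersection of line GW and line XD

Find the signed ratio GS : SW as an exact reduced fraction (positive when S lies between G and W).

Assign X = (0, 0), R = (1, 0), W = (0, 1), G = (5, -3) — the answer is frame-independent, so this choice is without loss of generality.
1. D lies on line GR with GD:DR = 1:2 ⇒ D = (11/3, -2)
2. S is the intersection of line GW and line XD ⇒ S = (55/14, -15/7)
S = G + t·(W−G) with t = 3/14, so GS:SW = t:(1−t) = 3/14:11/14

GS:SW = 3/11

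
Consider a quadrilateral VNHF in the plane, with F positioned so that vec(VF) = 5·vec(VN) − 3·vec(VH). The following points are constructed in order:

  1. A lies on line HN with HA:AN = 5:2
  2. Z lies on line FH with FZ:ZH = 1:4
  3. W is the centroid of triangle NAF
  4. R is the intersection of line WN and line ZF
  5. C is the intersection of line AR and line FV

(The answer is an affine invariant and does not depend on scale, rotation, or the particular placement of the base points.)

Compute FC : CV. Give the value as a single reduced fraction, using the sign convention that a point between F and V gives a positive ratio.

FC:CV = -2/33

Choose coordinates V = (0, 0), N = (1, 0), H = (0, 1), F = (5, -3).
1. A lies on line HN with HA:AN = 5:2 ⇒ A = (5/7, 2/7)
2. Z lies on line FH with FZ:ZH = 1:4 ⇒ Z = (4, -11/5)
3. W is the centroid of triangle NAF ⇒ W = (47/21, -19/21)
4. R is the intersection of line WN and line ZF ⇒ R = (35/9, -19/9)
5. C is the intersection of line AR and line FV ⇒ C = (165/31, -99/31)
C = F + t·(V−F) with t = -2/31, so FC:CV = t:(1−t) = -2/31:33/31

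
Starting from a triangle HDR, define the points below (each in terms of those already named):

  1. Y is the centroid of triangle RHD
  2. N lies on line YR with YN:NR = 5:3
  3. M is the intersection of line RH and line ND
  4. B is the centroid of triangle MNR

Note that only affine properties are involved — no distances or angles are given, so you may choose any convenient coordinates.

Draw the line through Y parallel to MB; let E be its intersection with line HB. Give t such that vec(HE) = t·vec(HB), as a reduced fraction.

t = 5/18

Choose coordinates H = (0, 0), D = (1, 0), R = (0, 1).
1. Y is the centroid of triangle RHD ⇒ Y = (1/3, 1/3)
2. N lies on line YR with YN:NR = 5:3 ⇒ N = (1/8, 3/4)
3. M is the intersection of line RH and line ND ⇒ M = (0, 6/7)
4. B is the centroid of triangle MNR ⇒ B = (1/24, 73/84)
through Y parallel to MB: direction (1/24, 1/84); meets HB at E = (5/432, 365/1512)
E = H + t·(B−H) with t = 5/18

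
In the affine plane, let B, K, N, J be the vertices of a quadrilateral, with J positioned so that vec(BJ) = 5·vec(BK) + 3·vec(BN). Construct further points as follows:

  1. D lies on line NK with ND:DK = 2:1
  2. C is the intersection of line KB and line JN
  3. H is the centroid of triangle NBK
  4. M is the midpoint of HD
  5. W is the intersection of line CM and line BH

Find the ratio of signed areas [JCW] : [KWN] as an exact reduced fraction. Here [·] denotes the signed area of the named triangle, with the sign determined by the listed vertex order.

[JCW]:[KWN] = -65/4

Work in coordinates with B = (0, 0), K = (1, 0), N = (0, 1), J = (5, 3).
1. D lies on line NK with ND:DK = 2:1 ⇒ D = (2/3, 1/3)
2. C is the intersection of line KB and line JN ⇒ C = (-5/2, 0)
3. H is the centroid of triangle NBK ⇒ H = (1/3, 1/3)
4. M is the midpoint of HD ⇒ M = (1/2, 1/3)
5. W is the intersection of line CM and line BH ⇒ W = (5/16, 5/16)
2·[JCW] = 195/32, 2·[KWN] = -3/8
[JCW]:[KWN] = 195/32:-3/8 = -65/4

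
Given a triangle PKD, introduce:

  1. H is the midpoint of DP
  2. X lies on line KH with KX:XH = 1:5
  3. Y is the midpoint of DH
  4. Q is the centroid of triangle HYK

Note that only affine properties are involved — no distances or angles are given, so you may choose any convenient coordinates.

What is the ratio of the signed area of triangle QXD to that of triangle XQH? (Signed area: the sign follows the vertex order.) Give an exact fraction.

Set P = (0, 0), K = (1, 0), D = (0, 1); any affine frame gives the same invariant.
1. H is the midpoint of DP ⇒ H = (0, 1/2)
2. X lies on line KH with KX:XH = 1:5 ⇒ X = (5/6, 1/12)
3. Y is the midpoint of DH ⇒ Y = (0, 3/4)
4. Q is the centroid of triangle HYK ⇒ Q = (1/3, 5/12)
2·[QXD] = 13/72, 2·[XQH] = 5/72
[QXD]:[XQH] = 13/72:5/72 = 13/5

[QXD]:[XQH] = 13/5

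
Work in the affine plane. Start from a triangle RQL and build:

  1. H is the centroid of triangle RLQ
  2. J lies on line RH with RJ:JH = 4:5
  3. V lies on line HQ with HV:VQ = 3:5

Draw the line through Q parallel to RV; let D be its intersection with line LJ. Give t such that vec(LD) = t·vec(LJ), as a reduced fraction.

Set R = (0, 0), Q = (1, 0), L = (0, 1); any affine frame gives the same invariant.
1. H is the centroid of triangle RLQ ⇒ H = (1/3, 1/3)
2. J lies on line RH with RJ:JH = 4:5 ⇒ J = (4/27, 4/27)
3. V lies on line HQ with HV:VQ = 3:5 ⇒ V = (7/12, 5/24)
through Q parallel to RV: direction (7/12, 5/24); meets LJ at D = (2/9, -5/18)
D = L + t·(J−L) with t = 3/2

t = 3/2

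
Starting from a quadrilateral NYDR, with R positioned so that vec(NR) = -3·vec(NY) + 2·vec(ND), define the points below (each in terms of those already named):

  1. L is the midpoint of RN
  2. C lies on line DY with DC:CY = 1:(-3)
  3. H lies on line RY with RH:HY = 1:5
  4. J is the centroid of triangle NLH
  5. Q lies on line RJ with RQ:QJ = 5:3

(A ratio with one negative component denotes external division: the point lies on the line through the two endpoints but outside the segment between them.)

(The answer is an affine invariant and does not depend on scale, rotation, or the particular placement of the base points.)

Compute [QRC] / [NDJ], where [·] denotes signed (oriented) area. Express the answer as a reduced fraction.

Work in coordinates with N = (0, 0), Y = (1, 0), D = (0, 1), R = (-3, 2).
1. L is the midpoint of RN ⇒ L = (-3/2, 1)
2. C lies on line DY with DC:CY = 1:(-3) ⇒ C = (-1/2, 3/2)
3. H lies on line RY with RH:HY = 1:5 ⇒ H = (-7/3, 5/3)
4. J is the centroid of triangle NLH ⇒ J = (-23/18, 8/9)
5. Q lies on line RJ with RQ:QJ = 5:3 ⇒ Q = (-277/144, 47/36)
2·[QRC] = -115/96, 2·[NDJ] = 23/18
[QRC]:[NDJ] = -115/96:23/18 = -15/16

[QRC]:[NDJ] = -15/16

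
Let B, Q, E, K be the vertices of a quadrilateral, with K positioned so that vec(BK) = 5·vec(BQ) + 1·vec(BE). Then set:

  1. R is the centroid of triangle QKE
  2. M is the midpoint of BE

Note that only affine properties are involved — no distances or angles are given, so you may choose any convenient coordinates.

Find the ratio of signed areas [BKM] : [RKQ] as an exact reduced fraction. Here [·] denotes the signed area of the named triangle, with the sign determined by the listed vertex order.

Choose coordinates B = (0, 0), Q = (1, 0), E = (0, 1), K = (5, 1).
1. R is the centroid of triangle QKE ⇒ R = (2, 2/3)
2. M is the midpoint of BE ⇒ M = (0, 1/2)
2·[BKM] = 5/2, 2·[RKQ] = -5/3
[BKM]:[RKQ] = 5/2:-5/3 = -3/2

[BKM]:[RKQ] = -3/2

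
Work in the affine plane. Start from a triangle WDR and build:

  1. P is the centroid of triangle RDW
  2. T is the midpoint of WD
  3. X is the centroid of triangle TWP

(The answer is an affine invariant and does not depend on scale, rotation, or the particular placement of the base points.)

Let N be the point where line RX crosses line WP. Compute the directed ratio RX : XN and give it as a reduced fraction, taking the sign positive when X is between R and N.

Assign W = (0, 0), D = (1, 0), R = (0, 1) — the answer is frame-independent, so this choice is without loss of generality.
1. P is the centroid of triangle RDW ⇒ P = (1/3, 1/3)
2. T is the midpoint of WD ⇒ T = (1/2, 0)
3. X is the centroid of triangle TWP ⇒ X = (5/18, 1/9)
line RX meets WP at N = (5/21, 5/21)
X = R + t·(N−R) with t = 7/6, so RX:XN = 7/6:-1/6

RX:XN = -7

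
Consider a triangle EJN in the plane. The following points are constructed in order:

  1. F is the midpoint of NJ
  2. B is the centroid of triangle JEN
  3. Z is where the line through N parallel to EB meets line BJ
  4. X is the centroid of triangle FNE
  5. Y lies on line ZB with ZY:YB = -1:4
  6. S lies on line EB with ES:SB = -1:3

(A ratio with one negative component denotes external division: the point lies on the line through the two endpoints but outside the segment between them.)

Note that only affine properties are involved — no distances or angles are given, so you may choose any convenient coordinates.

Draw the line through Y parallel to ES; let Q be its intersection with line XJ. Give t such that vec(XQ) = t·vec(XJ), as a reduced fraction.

t = -3/4

Assign E = (0, 0), J = (1, 0), N = (0, 1) — the answer is frame-independent, so this choice is without loss of generality.
1. F is the midpoint of NJ ⇒ F = (1/2, 1/2)
2. B is the centroid of triangle JEN ⇒ B = (1/3, 1/3)
3. Z is where the line through N parallel to EB meets line BJ ⇒ Z = (-1/3, 2/3)
4. X is the centroid of triangle FNE ⇒ X = (1/6, 1/2)
5. Y lies on line ZB with ZY:YB = -1:4 ⇒ Y = (-5/9, 7/9)
6. S lies on line EB with ES:SB = -1:3 ⇒ S = (-1/6, -1/6)
through Y parallel to ES: direction (-1/6, -1/6); meets XJ at Q = (-11/24, 7/8)
Q = X + t·(J−X) with t = -3/4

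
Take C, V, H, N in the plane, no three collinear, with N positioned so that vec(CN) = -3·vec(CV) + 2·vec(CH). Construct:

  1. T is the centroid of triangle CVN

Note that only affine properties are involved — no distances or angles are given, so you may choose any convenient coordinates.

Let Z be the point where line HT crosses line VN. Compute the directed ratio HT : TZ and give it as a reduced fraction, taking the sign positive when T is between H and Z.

Choose coordinates C = (0, 0), V = (1, 0), H = (0, 1), N = (-3, 2).
1. T is the centroid of triangle CVN ⇒ T = (-2/3, 2/3)
line HT meets VN at Z = (-1/2, 3/4)
T = H + t·(Z−H) with t = 4/3, so HT:TZ = 4/3:-1/3

HT:TZ = -4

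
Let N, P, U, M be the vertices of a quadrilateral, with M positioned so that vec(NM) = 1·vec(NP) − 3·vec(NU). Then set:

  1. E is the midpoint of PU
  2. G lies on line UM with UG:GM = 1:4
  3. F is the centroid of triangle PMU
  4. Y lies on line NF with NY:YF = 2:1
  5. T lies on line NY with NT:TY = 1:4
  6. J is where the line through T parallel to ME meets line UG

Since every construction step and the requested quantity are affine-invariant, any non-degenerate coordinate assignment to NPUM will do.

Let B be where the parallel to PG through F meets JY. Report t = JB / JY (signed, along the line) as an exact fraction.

Assign N = (0, 0), P = (1, 0), U = (0, 1), M = (1, -3) — the answer is frame-independent, so this choice is without loss of generality.
1. E is the midpoint of PU ⇒ E = (1/2, 1/2)
2. G lies on line UM with UG:GM = 1:4 ⇒ G = (1/5, 1/5)
3. F is the centroid of triangle PMU ⇒ F = (2/3, -2/3)
4. Y lies on line NF with NY:YF = 2:1 ⇒ Y = (4/9, -4/9)
5. T lies on line NY with NT:TY = 1:4 ⇒ T = (4/45, -4/45)
6. J is where the line through T parallel to ME meets line UG ⇒ J = (-7/45, 73/45)
through F parallel to PG: direction (-4/5, 1/5); meets JY at B = (514/1035, -646/1035)
B = J + t·(Y−J) with t = 25/23

t = 25/23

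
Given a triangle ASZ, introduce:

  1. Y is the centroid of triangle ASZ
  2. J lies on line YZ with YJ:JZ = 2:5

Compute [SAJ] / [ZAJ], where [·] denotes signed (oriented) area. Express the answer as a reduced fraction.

[SAJ]:[ZAJ] = -11/5

Assign A = (0, 0), S = (1, 0), Z = (0, 1) — the answer is frame-independent, so this choice is without loss of generality.
1. Y is the centroid of triangle ASZ ⇒ Y = (1/3, 1/3)
2. J lies on line YZ with YJ:JZ = 2:5 ⇒ J = (5/21, 11/21)
2·[SAJ] = -11/21, 2·[ZAJ] = 5/21
[SAJ]:[ZAJ] = -11/21:5/21 = -11/5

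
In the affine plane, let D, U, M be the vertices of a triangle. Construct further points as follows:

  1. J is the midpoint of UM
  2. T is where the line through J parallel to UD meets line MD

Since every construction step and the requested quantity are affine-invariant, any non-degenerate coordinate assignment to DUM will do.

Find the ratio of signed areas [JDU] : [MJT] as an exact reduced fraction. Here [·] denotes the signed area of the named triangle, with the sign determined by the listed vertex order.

Assign D = (0, 0), U = (1, 0), M = (0, 1) — the answer is frame-independent, so this choice is without loss of generality.
1. J is the midpoint of UM ⇒ J = (1/2, 1/2)
2. T is where the line through J parallel to UD meets line MD ⇒ T = (0, 1/2)
2·[JDU] = 1/2, 2·[MJT] = -1/4
[JDU]:[MJT] = 1/2:-1/4 = -2

[JDU]:[MJT] = -2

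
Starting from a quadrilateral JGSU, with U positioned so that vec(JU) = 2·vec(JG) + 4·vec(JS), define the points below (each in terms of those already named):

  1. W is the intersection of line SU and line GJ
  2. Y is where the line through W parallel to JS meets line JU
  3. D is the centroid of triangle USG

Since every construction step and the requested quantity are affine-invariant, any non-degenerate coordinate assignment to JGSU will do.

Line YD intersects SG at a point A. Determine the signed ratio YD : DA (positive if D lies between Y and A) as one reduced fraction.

Assign J = (0, 0), G = (1, 0), S = (0, 1), U = (2, 4) — the answer is frame-independent, so this choice is without loss of generality.
1. W is the intersection of line SU and line GJ ⇒ W = (-2/3, 0)
2. Y is where the line through W parallel to JS meets line JU ⇒ Y = (-2/3, -4/3)
3. D is the centroid of triangle USG ⇒ D = (1, 5/3)
line YD meets SG at A = (17/42, 25/42)
D = Y + t·(A−Y) with t = 14/9, so YD:DA = 14/9:-5/9

YD:DA = -14/5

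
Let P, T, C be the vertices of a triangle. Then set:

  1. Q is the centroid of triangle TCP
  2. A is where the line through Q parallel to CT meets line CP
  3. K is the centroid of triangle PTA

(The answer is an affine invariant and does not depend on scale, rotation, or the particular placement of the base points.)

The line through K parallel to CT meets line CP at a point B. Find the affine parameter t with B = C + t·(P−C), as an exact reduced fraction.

Work in coordinates with P = (0, 0), T = (1, 0), C = (0, 1).
1. Q is the centroid of triangle TCP ⇒ Q = (1/3, 1/3)
2. A is where the line through Q parallel to CT meets line CP ⇒ A = (0, 2/3)
3. K is the centroid of triangle PTA ⇒ K = (1/3, 2/9)
through K parallel to CT: direction (1, -1); meets CP at B = (0, 5/9)
B = C + t·(P−C) with t = 4/9

t = 4/9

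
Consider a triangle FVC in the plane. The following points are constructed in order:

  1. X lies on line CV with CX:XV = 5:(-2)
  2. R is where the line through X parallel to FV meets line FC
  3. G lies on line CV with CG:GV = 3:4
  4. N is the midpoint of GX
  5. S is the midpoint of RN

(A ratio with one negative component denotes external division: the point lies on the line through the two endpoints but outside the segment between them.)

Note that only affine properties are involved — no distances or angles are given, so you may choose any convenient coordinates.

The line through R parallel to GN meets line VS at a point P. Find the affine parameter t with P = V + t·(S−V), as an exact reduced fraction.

t = 2

Assign F = (0, 0), V = (1, 0), C = (0, 1) — the answer is frame-independent, so this choice is without loss of generality.
1. X lies on line CV with CX:XV = 5:(-2) ⇒ X = (5/3, -2/3)
2. R is where the line through X parallel to FV meets line FC ⇒ R = (0, -2/3)
3. G lies on line CV with CG:GV = 3:4 ⇒ G = (3/7, 4/7)
4. N is the midpoint of GX ⇒ N = (22/21, -1/21)
5. S is the midpoint of RN ⇒ S = (11/21, -5/14)
through R parallel to GN: direction (13/21, -13/21); meets VS at P = (1/21, -5/7)
P = V + t·(S−V) with t = 2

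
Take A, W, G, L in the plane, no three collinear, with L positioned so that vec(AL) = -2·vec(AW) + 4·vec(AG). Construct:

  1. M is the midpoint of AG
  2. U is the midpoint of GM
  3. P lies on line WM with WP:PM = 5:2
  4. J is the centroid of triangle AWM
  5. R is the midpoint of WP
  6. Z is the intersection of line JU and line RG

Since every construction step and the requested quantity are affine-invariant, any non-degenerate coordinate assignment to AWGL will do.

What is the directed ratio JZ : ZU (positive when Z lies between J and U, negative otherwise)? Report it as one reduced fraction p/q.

JZ:ZU = -44/27

Choose coordinates A = (0, 0), W = (1, 0), G = (0, 1), L = (-2, 4).
1. M is the midpoint of AG ⇒ M = (0, 1/2)
2. U is the midpoint of GM ⇒ U = (0, 3/4)
3. P lies on line WM with WP:PM = 5:2 ⇒ P = (2/7, 5/14)
4. J is the centroid of triangle AWM ⇒ J = (1/3, 1/6)
5. R is the midpoint of WP ⇒ R = (9/14, 5/28)
6. Z is the intersection of line JU and line RG ⇒ Z = (-9/17, 57/34)
Z = J + t·(U−J) with t = 44/17, so JZ:ZU = t:(1−t) = 44/17:-27/17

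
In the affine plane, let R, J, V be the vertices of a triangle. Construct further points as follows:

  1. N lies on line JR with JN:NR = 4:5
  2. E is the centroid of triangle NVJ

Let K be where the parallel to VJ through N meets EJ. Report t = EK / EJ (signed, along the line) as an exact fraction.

t = -2

Work in coordinates with R = (0, 0), J = (1, 0), V = (0, 1).
1. N lies on line JR with JN:NR = 4:5 ⇒ N = (5/9, 0)
2. E is the centroid of triangle NVJ ⇒ E = (14/27, 1/3)
through N parallel to VJ: direction (1, -1); meets EJ at K = (-4/9, 1)
K = E + t·(J−E) with t = -2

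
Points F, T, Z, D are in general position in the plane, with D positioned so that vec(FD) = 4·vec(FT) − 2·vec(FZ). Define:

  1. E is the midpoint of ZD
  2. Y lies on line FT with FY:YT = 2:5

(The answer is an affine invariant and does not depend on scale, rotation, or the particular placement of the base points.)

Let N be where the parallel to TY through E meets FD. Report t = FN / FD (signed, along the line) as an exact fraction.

Choose coordinates F = (0, 0), T = (1, 0), Z = (0, 1), D = (4, -2).
1. E is the midpoint of ZD ⇒ E = (2, -1/2)
2. Y lies on line FT with FY:YT = 2:5 ⇒ Y = (2/7, 0)
through E parallel to TY: direction (-5/7, 0); meets FD at N = (1, -1/2)
N = F + t·(D−F) with t = 1/4

t = 1/4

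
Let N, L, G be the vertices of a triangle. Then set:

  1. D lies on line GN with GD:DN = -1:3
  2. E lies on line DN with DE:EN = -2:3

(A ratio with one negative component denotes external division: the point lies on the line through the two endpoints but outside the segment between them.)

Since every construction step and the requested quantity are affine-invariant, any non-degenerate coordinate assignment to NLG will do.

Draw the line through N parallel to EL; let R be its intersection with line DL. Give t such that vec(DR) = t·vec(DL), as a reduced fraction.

Set N = (0, 0), L = (1, 0), G = (0, 1); any affine frame gives the same invariant.
1. D lies on line GN with GD:DN = -1:3 ⇒ D = (0, 3/2)
2. E lies on line DN with DE:EN = -2:3 ⇒ E = (0, 9/2)
through N parallel to EL: direction (1, -9/2); meets DL at R = (-1/2, 9/4)
R = D + t·(L−D) with t = -1/2

t = -1/2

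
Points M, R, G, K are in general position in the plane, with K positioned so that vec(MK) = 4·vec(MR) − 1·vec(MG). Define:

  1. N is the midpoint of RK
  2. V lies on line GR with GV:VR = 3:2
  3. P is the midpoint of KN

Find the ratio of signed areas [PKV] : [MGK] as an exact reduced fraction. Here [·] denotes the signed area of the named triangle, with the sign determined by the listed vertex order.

Assign M = (0, 0), R = (1, 0), G = (0, 1), K = (4, -1) — the answer is frame-independent, so this choice is without loss of generality.
1. N is the midpoint of RK ⇒ N = (5/2, -1/2)
2. V lies on line GR with GV:VR = 3:2 ⇒ V = (3/5, 2/5)
3. P is the midpoint of KN ⇒ P = (13/4, -3/4)
2·[PKV] = 1/5, 2·[MGK] = -4
[PKV]:[MGK] = 1/5:-4 = -1/20

[PKV]:[MGK] = -1/20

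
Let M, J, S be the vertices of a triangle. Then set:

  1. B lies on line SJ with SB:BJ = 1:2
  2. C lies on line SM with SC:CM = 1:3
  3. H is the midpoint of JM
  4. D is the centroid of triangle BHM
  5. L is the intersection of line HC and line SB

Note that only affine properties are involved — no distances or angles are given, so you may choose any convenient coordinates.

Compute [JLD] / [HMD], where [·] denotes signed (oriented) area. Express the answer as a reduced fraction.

Choose coordinates M = (0, 0), J = (1, 0), S = (0, 1).
1. B lies on line SJ with SB:BJ = 1:2 ⇒ B = (1/3, 2/3)
2. C lies on line SM with SC:CM = 1:3 ⇒ C = (0, 3/4)
3. H is the midpoint of JM ⇒ H = (1/2, 0)
4. D is the centroid of triangle BHM ⇒ D = (5/18, 2/9)
5. L is the intersection of line HC and line SB ⇒ L = (-1/2, 3/2)
2·[JLD] = 3/4, 2·[HMD] = -1/9
[JLD]:[HMD] = 3/4:-1/9 = -27/4

[JLD]:[HMD] = -27/4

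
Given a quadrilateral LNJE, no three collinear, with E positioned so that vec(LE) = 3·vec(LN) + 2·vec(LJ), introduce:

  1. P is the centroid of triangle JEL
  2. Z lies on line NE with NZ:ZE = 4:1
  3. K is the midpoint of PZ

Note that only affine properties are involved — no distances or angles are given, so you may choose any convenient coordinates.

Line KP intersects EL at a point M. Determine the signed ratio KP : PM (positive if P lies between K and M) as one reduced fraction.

KP:PM = -7/10

Assign L = (0, 0), N = (1, 0), J = (0, 1), E = (3, 2) — the answer is frame-independent, so this choice is without loss of generality.
1. P is the centroid of triangle JEL ⇒ P = (1, 1)
2. Z lies on line NE with NZ:ZE = 4:1 ⇒ Z = (13/5, 8/5)
3. K is the midpoint of PZ ⇒ K = (9/5, 13/10)
line KP meets EL at M = (15/7, 10/7)
P = K + t·(M−K) with t = -7/3, so KP:PM = -7/3:10/3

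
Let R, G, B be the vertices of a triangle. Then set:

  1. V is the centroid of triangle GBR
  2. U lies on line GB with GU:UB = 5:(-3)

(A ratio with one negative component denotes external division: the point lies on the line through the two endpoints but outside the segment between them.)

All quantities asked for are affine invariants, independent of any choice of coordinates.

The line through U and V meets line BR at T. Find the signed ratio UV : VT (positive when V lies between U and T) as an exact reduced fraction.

UV:VT = -11/2

Choose coordinates R = (0, 0), G = (1, 0), B = (0, 1).
1. V is the centroid of triangle GBR ⇒ V = (1/3, 1/3)
2. U lies on line GB with GU:UB = 5:(-3) ⇒ U = (-3/2, 5/2)
line UV meets BR at T = (0, 8/11)
V = U + t·(T−U) with t = 11/9, so UV:VT = 11/9:-2/9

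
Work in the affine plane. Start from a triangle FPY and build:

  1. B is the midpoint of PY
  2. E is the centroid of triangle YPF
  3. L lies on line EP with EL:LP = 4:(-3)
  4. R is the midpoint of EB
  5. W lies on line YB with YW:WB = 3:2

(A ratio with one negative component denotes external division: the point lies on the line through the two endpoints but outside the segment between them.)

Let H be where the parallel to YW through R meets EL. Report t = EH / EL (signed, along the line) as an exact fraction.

t = 1/8

Choose coordinates F = (0, 0), P = (1, 0), Y = (0, 1).
1. B is the midpoint of PY ⇒ B = (1/2, 1/2)
2. E is the centroid of triangle YPF ⇒ E = (1/3, 1/3)
3. L lies on line EP with EL:LP = 4:(-3) ⇒ L = (3, -1)
4. R is the midpoint of EB ⇒ R = (5/12, 5/12)
5. W lies on line YB with YW:WB = 3:2 ⇒ W = (3/10, 7/10)
through R parallel to YW: direction (3/10, -3/10); meets EL at H = (2/3, 1/6)
H = E + t·(L−E) with t = 1/8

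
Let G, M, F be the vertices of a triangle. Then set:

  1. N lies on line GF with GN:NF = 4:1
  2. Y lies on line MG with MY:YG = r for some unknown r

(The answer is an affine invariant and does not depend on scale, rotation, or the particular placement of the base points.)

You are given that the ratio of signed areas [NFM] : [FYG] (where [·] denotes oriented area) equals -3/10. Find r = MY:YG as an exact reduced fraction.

r = -5/2

Choose coordinates G = (0, 0), M = (1, 0), F = (0, 1).
1. N lies on line GF with GN:NF = 4:1 ⇒ N = (0, 4/5)
2. With MY:YG = r, write λ = r/(r+1) so Y = M + λ·(G−M); Y is affine-linear in λ
Every point depending on Y is an affine combination of Y and λ-independent points, so each such coordinate is linear in λ; the λ² term in each signed area is a multiple of (G−M)×(G−M) = 0, so 2·[NFM] and 2·[FYG] are each linear in λ. Evaluating at λ=0 and λ=1:
  2·[NFM] = -1/5,   2·[FYG] = λ − 1
So [NFM]:[FYG] = (-1/5) / (λ − 1). Setting this equal to -3/10:
  -1/5 = -3/10·(λ − 1)  ⇒  λ = 5/3
Then r = λ/(1−λ) = (5/3)/(-2/3) = -5/2. Check: with r = -5/2, Y = (-2/3, 0) and [NFM]:[FYG] = -3/10 as required.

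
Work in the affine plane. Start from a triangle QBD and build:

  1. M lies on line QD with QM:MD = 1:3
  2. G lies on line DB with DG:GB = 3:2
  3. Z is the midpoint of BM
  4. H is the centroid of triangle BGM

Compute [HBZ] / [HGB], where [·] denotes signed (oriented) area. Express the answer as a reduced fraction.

Set Q = (0, 0), B = (1, 0), D = (0, 1); any affine frame gives the same invariant.
1. M lies on line QD with QM:MD = 1:3 ⇒ M = (0, 1/4)
2. G lies on line DB with DG:GB = 3:2 ⇒ G = (3/5, 2/5)
3. Z is the midpoint of BM ⇒ Z = (1/2, 1/8)
4. H is the centroid of triangle BGM ⇒ H = (8/15, 13/60)
2·[HBZ] = -1/20, 2·[HGB] = -1/10
[HBZ]:[HGB] = -1/20:-1/10 = 1/2

[HBZ]:[HGB] = 1/2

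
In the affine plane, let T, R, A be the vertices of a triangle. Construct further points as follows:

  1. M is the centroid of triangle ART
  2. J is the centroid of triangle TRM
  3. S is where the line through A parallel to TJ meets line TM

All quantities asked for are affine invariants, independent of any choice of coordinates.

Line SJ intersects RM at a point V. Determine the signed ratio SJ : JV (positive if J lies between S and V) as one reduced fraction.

SJ:JV = -10

Assign T = (0, 0), R = (1, 0), A = (0, 1) — the answer is frame-independent, so this choice is without loss of generality.
1. M is the centroid of triangle ART ⇒ M = (1/3, 1/3)
2. J is the centroid of triangle TRM ⇒ J = (4/9, 1/9)
3. S is where the line through A parallel to TJ meets line TM ⇒ S = (4/3, 4/3)
line SJ meets RM at V = (8/15, 7/30)
J = S + t·(V−S) with t = 10/9, so SJ:JV = 10/9:-1/9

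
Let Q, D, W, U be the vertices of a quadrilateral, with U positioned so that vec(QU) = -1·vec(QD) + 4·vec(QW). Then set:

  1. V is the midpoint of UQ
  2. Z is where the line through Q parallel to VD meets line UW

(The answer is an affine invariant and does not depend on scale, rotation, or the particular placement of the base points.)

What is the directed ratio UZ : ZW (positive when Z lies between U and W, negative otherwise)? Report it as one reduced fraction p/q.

Work in coordinates with Q = (0, 0), D = (1, 0), W = (0, 1), U = (-1, 4).
1. V is the midpoint of UQ ⇒ V = (-1/2, 2)
2. Z is where the line through Q parallel to VD meets line UW ⇒ Z = (3/5, -4/5)
Z = U + t·(W−U) with t = 8/5, so UZ:ZW = t:(1−t) = 8/5:-3/5

UZ:ZW = -8/3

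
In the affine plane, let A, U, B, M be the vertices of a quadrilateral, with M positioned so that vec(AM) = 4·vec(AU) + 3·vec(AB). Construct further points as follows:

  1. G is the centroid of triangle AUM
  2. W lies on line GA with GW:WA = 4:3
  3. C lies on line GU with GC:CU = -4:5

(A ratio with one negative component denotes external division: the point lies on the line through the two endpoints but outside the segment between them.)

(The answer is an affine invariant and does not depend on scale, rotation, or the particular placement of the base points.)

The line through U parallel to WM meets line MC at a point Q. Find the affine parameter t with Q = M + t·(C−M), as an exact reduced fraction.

t = -3/8

Assign A = (0, 0), U = (1, 0), B = (0, 1), M = (4, 3) — the answer is frame-independent, so this choice is without loss of generality.
1. G is the centroid of triangle AUM ⇒ G = (5/3, 1)
2. W lies on line GA with GW:WA = 4:3 ⇒ W = (5/7, 3/7)
3. C lies on line GU with GC:CU = -4:5 ⇒ C = (13/3, 5)
through U parallel to WM: direction (23/7, 18/7); meets MC at Q = (31/8, 9/4)
Q = M + t·(C−M) with t = -3/8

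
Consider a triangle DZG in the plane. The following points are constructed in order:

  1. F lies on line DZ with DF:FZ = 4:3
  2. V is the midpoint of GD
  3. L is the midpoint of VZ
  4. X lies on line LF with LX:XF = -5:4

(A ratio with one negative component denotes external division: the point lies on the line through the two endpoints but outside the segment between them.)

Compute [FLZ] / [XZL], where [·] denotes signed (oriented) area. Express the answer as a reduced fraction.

Choose coordinates D = (0, 0), Z = (1, 0), G = (0, 1).
1. F lies on line DZ with DF:FZ = 4:3 ⇒ F = (4/7, 0)
2. V is the midpoint of GD ⇒ V = (0, 1/2)
3. L is the midpoint of VZ ⇒ L = (1/2, 1/4)
4. X lies on line LF with LX:XF = -5:4 ⇒ X = (6/7, -1)
2·[FLZ] = -3/28, 2·[XZL] = 15/28
[FLZ]:[XZL] = -3/28:15/28 = -1/5

[FLZ]:[XZL] = -1/5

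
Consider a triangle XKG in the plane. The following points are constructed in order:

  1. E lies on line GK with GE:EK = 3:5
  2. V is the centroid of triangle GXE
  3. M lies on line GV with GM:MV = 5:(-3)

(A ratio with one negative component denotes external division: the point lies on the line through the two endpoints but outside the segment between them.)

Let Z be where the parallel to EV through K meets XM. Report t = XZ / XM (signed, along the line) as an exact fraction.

Choose coordinates X = (0, 0), K = (1, 0), G = (0, 1).
1. E lies on line GK with GE:EK = 3:5 ⇒ E = (3/8, 5/8)
2. V is the centroid of triangle GXE ⇒ V = (1/8, 13/24)
3. M lies on line GV with GM:MV = 5:(-3) ⇒ M = (5/16, -7/48)
through K parallel to EV: direction (-1/4, -1/12); meets XM at Z = (5/12, -7/36)
Z = X + t·(M−X) with t = 4/3

t = 4/3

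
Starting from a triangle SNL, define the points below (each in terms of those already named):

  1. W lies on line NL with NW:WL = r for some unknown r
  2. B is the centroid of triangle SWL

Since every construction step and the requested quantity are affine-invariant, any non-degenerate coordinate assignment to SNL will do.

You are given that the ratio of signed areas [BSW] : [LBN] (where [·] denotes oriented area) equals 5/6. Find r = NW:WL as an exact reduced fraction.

Work in coordinates with S = (0, 0), N = (1, 0), L = (0, 1).
1. With NW:WL = r, write λ = r/(r+1) so W = N + λ·(L−N); W is affine-linear in λ
2. B is the centroid of triangle SWL ⇒ B is an affine combination of earlier points and hence also affine-linear in λ
Every point depending on W is an affine combination of W and λ-independent points, so each such coordinate is linear in λ; the λ² term in each signed area is a multiple of (L−N)×(L−N) = 0, so 2·[BSW] and 2·[LBN] are each linear in λ. Evaluating at λ=0 and λ=1:
  2·[BSW] = -1/3·λ + 1/3,   2·[LBN] = 1/3
So [BSW]:[LBN] = (-1/3·λ + 1/3) / (1/3). Setting this equal to 5/6:
  -1/3·λ + 1/3 = 5/6·(1/3)  ⇒  λ = 1/6
Then r = λ/(1−λ) = (1/6)/(5/6) = 1/5. Check: with r = 1/5, W = (5/6, 1/6) and [BSW]:[LBN] = 5/6 as required.

r = 1/5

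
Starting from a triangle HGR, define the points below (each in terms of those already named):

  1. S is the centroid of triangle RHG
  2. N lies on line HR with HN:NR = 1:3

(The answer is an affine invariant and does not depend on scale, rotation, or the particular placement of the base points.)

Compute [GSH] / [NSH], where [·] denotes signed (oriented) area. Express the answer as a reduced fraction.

[GSH]:[NSH] = -4

Set H = (0, 0), G = (1, 0), R = (0, 1); any affine frame gives the same invariant.
1. S is the centroid of triangle RHG ⇒ S = (1/3, 1/3)
2. N lies on line HR with HN:NR = 1:3 ⇒ N = (0, 1/4)
2·[GSH] = 1/3, 2·[NSH] = -1/12
[GSH]:[NSH] = 1/3:-1/12 = -4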